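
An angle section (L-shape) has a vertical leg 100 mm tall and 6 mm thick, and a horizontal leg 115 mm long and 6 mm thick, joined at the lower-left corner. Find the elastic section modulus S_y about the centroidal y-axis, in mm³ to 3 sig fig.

S_y ≈ 2.05 × 10⁴ mm³

Treat the section as a set of non-overlapping primitives; coordinates are from the bounding-box lower-left.
Vertical leg: 6 × 100, A = 600 mm², x = 3 mm, Ī = 1 800 mm⁴.
Horizontal leg (remainder): 109 × 6, A = 654 mm², x = 60.5 mm, Ī = 647 515 mm⁴.
Centroid: x̄ = ΣA·x / ΣA = 32.988 mm.
Transfer each piece to the centroidal y-axis using Ī + A·d² with d = x − 32.988:
  vertical leg: d = -29.988 mm → contributes +541 369 mm⁴
  horizontal leg (remainder): d = 27.512 mm → contributes +1 142 532 mm⁴
Total I = 1 683 902 mm⁴.
Extreme fibre distance c = 82.012 mm; S = I/c = 20 532 mm³.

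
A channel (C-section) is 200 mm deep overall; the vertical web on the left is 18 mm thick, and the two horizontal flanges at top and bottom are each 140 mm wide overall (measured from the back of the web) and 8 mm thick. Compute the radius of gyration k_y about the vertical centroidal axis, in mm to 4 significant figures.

k_y ≈ 39.63 mm

Treat the section as a set of non-overlapping primitives; coordinates are from the bounding-box lower-left.
Web: 18 × 200, A = 3 600 mm², x = 9 mm, Ī = 97 200 mm⁴.
Top flange (beyond web): 122 × 8, A = 976 mm², x = 79 mm, Ī = 1 210 565 mm⁴.
Bottom flange (beyond web): 122 × 8, A = 976 mm², x = 79 mm, Ī = 1 210 565 mm⁴.
Centroid: x̄ = ΣA·x / ΣA = 33.611 mm.
Transfer each piece to the vertical centroidal axis using Ī + A·d² with d = x − 33.611:
  web: d = -24.611 mm → contributes +2 277 716 mm⁴
  top flange (beyond web): d = 45.389 mm → contributes +3 221 287 mm⁴
  bottom flange (beyond web): d = 45.389 mm → contributes +3 221 287 mm⁴
Total I = 8 720 290 mm⁴.
Radius of gyration: k = √(I/A) = √(8 720 290 / 5 552) = 39.6315 mm.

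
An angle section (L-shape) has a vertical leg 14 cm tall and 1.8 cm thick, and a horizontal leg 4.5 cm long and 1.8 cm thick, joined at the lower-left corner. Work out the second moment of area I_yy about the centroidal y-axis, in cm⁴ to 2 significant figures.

I_yy ≈ 30 cm⁴

Split into non-overlapping primitives; take the origin at the lower-left of the bounding box.
Vertical leg: 1.8 × 14, A = 25.2 cm², x = 0.9 cm, Ī = 6.804 cm⁴.
Horizontal leg (remainder): 2.7 × 1.8, A = 4.86 cm², x = 3.15 cm, Ī = 2.952 cm⁴.
Centroid: x̄ = ΣA·x / ΣA = 1.264 cm.
Transfer each piece to the centroidal y-axis using Ī + A·d² with d = x − 1.264:
  vertical leg: d = -0.3638 cm → contributes +10.14 cm⁴
  horizontal leg (remainder): d = 1.886 cm → contributes +20.24 cm⁴
Total I = 30.38 cm⁴.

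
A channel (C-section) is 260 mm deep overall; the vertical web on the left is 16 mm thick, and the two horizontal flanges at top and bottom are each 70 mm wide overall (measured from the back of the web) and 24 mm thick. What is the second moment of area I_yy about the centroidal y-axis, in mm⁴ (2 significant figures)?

Decompose the section into non-overlapping parts with the origin at the bottom-left of its bounding rectangle.
Web: 16 × 260, A = 4 160 mm², x = 8 mm, Ī = 88 747 mm⁴.
Top flange (beyond web): 54 × 24, A = 1 296 mm², x = 43 mm, Ī = 314 928 mm⁴.
Bottom flange (beyond web): 54 × 24, A = 1 296 mm², x = 43 mm, Ī = 314 928 mm⁴.
Centroid: x̄ = ΣA·x / ΣA = 21.44 mm.
Transfer each piece to the centroidal y-axis using Ī + A·d² with d = x − 21.44:
  web: d = -13.44 mm → contributes +839 737 mm⁴
  top flange (beyond web): d = 21.56 mm → contributes +917 575 mm⁴
  bottom flange (beyond web): d = 21.56 mm → contributes +917 575 mm⁴
Total I = 2 674 887 mm⁴.

I_yy ≈ 2.7 × 10⁶ mm⁴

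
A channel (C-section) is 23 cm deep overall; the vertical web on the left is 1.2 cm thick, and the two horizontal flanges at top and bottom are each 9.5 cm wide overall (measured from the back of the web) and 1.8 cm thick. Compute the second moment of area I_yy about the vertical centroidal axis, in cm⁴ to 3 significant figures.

Break the section into simple shapes (no overlaps), measuring from the bottom-left corner of the bounding box.
Web: 1.2 × 23, A = 27.6 cm², x = 0.6 cm, Ī = 3.312 cm⁴.
Top flange (beyond web): 8.3 × 1.8, A = 14.94 cm², x = 5.35 cm, Ī = 85.768 cm⁴.
Bottom flange (beyond web): 8.3 × 1.8, A = 14.94 cm², x = 5.35 cm, Ī = 85.768 cm⁴.
Centroid: x̄ = ΣA·x / ΣA = 3.0692 cm.
Transfer each piece to the vertical centroidal axis using Ī + A·d² with d = x − 3.0692:
  web: d = -2.4692 cm → contributes +171.59 cm⁴
  top flange (beyond web): d = 2.2808 cm → contributes +163.49 cm⁴
  bottom flange (beyond web): d = 2.2808 cm → contributes +163.49 cm⁴
Total I = 498.56 cm⁴.

I_yy ≈ 499 cm⁴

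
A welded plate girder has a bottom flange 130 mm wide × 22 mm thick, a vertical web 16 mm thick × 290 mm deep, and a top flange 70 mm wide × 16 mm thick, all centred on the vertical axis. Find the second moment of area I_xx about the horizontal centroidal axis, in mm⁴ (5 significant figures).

I_xx ≈ 1.1972 × 10⁸ mm⁴

Treat the section as a set of non-overlapping primitives; coordinates are from the bounding-box lower-left.
Bottom plate: 130 × 22, A = 2 860 mm², y = 11 mm, Ī = 115353.3 mm⁴.
Web plate: 16 × 290, A = 4 640 mm², y = 167 mm, Ī = 32 518 667 mm⁴.
Top plate: 70 × 16, A = 1 120 mm², y = 320 mm, Ī = 23893.33 mm⁴.
Centroid: ȳ = ΣA·y / ΣA = 135.1206 mm.
Transfer each piece to the horizontal centroidal axis using Ī + A·d² with d = y − 135.1206:
  bottom plate: d = -124.1206 mm → contributes +44 176 329 mm⁴
  web plate: d = 31.87935 mm → contributes +37 234 266 mm⁴
  top plate: d = 184.8794 mm → contributes +38 305 912 mm⁴
Total I = 119 716 508 mm⁴.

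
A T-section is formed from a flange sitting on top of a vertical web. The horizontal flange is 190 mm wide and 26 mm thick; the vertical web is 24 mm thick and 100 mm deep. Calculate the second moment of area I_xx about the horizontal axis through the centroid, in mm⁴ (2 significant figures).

I_xx ≈ 8.7 × 10⁶ mm⁴

Treat the section as a set of non-overlapping primitives; coordinates are from the bounding-box lower-left.
Flange: 190 × 26, A = 4 940 mm², y = 113 mm, Ī = 278 287 mm⁴.
Web: 24 × 100, A = 2 400 mm², y = 50 mm, Ī = 2 000 000 mm⁴.
Centroid: ȳ = ΣA·y / ΣA = 92.4 mm.
Transfer each piece to the horizontal axis through the centroid using Ī + A·d² with d = y − 92.4:
  flange: d = 20.6 mm → contributes +2 374 514 mm⁴
  web: d = -42.4 mm → contributes +6 314 735 mm⁴
Total I = 8 689 249 mm⁴.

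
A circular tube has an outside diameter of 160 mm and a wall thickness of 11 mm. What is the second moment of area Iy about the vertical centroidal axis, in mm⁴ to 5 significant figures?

Treat the section as a set of non-overlapping primitives; coordinates are from the bounding-box lower-left.
Outer circle: ⌀160, A = 20106.19 mm², x = 80 mm, Ī = 32 169 909 mm⁴.
Bore (subtracted): ⌀138, A = 14957.12 mm², x = 80 mm, Ī = 17 802 715 mm⁴.
By symmetry the centroid is at mid-width, x̄ = 80 mm.
All pieces are centred on the vertical centroidal axis, so I = ΣĪ (holes subtracted) = 14 367 194 mm⁴.

Iy ≈ 1.4367 × 10⁷ mm⁴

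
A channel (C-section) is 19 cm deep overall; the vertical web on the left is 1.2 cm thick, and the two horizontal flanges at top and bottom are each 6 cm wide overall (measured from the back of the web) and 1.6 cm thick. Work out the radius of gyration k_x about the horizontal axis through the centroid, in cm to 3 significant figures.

Split into non-overlapping primitives; take the origin at the lower-left of the bounding box.
Web: 1.2 × 19, A = 22.8 cm², y = 9.5 cm, Ī = 685.9 cm⁴.
Top flange (beyond web): 4.8 × 1.6, A = 7.68 cm², y = 18.2 cm, Ī = 1.6384 cm⁴.
Bottom flange (beyond web): 4.8 × 1.6, A = 7.68 cm², y = 0.8 cm, Ī = 1.6384 cm⁴.
By symmetry the centroid is at mid-height, ȳ = 9.5 cm.
Transfer each piece to the horizontal axis through the centroid using Ī + A·d² with d = y − 9.5:
  web: d = 0 cm → contributes +685.9 cm⁴
  top flange (beyond web): d = 8.7 cm → contributes +582.94 cm⁴
  bottom flange (beyond web): d = -8.7 cm → contributes +582.94 cm⁴
Total I = 1851.8 cm⁴.
Radius of gyration: k = √(I/A) = √(1851.8 / 38.16) = 6.9661 cm.

k_x ≈ 6.97 cm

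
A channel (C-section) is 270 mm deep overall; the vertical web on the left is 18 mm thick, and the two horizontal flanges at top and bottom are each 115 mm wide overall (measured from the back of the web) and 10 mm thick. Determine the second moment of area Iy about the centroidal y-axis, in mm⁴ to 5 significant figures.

Decompose the section into non-overlapping parts with the origin at the bottom-left of its bounding rectangle.
Web: 18 × 270, A = 4 860 mm², x = 9 mm, Ī = 131 220 mm⁴.
Top flange (beyond web): 97 × 10, A = 970 mm², x = 66.5 mm, Ī = 760560.8 mm⁴.
Bottom flange (beyond web): 97 × 10, A = 970 mm², x = 66.5 mm, Ī = 760560.8 mm⁴.
Centroid: x̄ = ΣA·x / ΣA = 25.40441 mm.
Transfer each piece to the centroidal y-axis using Ī + A·d² with d = x − 25.40441:
  web: d = -16.40441 mm → contributes +1 439 069 mm⁴
  top flange (beyond web): d = 41.09559 mm → contributes +2 398 743 mm⁴
  bottom flange (beyond web): d = 41.09559 mm → contributes +2 398 743 mm⁴
Total I = 6 236 555 mm⁴.

Iy ≈ 6.2366 × 10⁶ mm⁴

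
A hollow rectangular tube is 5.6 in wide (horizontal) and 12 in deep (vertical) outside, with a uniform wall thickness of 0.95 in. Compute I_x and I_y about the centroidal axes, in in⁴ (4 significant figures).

I_x ≈ 488.7 in⁴, I_y ≈ 133.0 in⁴

Treat the section as a set of non-overlapping primitives; coordinates are from the bounding-box lower-left.
Outer rectangle: 5.6 × 12, A = 67.2 in², y = 6 in, Ī = 806.4 in⁴.
Inner void (subtracted): 3.7 × 10.1, A = 37.37 in², y = 6 in, Ī = 317.676 in⁴.
By symmetry the centroid is at mid-height, ȳ = 6 in.
All pieces are centred on the centroidal x-axis, so I = ΣĪ (holes subtracted) = 488.724 in⁴.
Repeating about the centroidal y-axis gives I_y = 132.983 in⁴.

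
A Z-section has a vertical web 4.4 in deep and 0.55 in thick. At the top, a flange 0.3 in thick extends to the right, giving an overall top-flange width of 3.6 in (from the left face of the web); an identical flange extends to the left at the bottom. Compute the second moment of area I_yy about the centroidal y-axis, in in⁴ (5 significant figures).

I_yy ≈ 7.4088 in⁴

Treat the section as a set of non-overlapping primitives; coordinates are from the bounding-box lower-left.
Web: 0.55 × 4.4, A = 2.42 in², x = 3.325 in, Ī = 0.06100417 in⁴.
Top flange (beyond web): 3.05 × 0.3, A = 0.915 in², x = 5.125 in, Ī = 0.7093156 in⁴.
Bottom flange (beyond web): 3.05 × 0.3, A = 0.915 in², x = 1.525 in, Ī = 0.7093156 in⁴.
Centroid: x̄ = ΣA·x / ΣA = 3.325 in.
Transfer each piece to the centroidal y-axis using Ī + A·d² with d = x − 3.325:
  web: d = 0 in → contributes +0.06100417 in⁴
  top flange (beyond web): d = 1.8 in → contributes +3.673916 in⁴
  bottom flange (beyond web): d = -1.8 in → contributes +3.673916 in⁴
Total I = 7.408835 in⁴.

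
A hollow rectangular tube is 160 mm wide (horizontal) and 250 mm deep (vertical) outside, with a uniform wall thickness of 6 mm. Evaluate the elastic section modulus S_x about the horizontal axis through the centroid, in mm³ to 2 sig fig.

Break the section into simple shapes (no overlaps), measuring from the bottom-left corner of the bounding box.
Outer rectangle: 160 × 250, A = 40 000 mm², y = 125 mm, Ī = 208 333 333 mm⁴.
Inner void (subtracted): 148 × 238, A = 35 224 mm², y = 125 mm, Ī = 166 269 021 mm⁴.
By symmetry the centroid is at mid-height, ȳ = 125 mm.
All pieces are centred on the horizontal axis through the centroid, so I = ΣĪ (holes subtracted) = 42 064 312 mm⁴.
Extreme fibre distance c = 125 mm; S = I/c = 336 514 mm³.

S_x ≈ 3.4 × 10⁵ mm³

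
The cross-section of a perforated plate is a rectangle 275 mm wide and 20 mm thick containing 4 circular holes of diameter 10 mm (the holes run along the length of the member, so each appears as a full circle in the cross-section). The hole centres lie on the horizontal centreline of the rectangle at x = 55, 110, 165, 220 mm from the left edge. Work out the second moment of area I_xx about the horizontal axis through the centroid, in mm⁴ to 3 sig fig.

Decompose the section into non-overlapping parts with the origin at the bottom-left of its bounding rectangle.
Plate: 275 × 20, A = 5 500 mm², y = 10 mm, Ī = 183 333 mm⁴.
Hole 1 (subtracted): ⌀10, A = 78.54 mm², y = 10 mm, Ī = 490.87 mm⁴.
Hole 2 (subtracted): ⌀10, A = 78.54 mm², y = 10 mm, Ī = 490.87 mm⁴.
Hole 3 (subtracted): ⌀10, A = 78.54 mm², y = 10 mm, Ī = 490.87 mm⁴.
Hole 4 (subtracted): ⌀10, A = 78.54 mm², y = 10 mm, Ī = 490.87 mm⁴.
By symmetry the centroid is at mid-height, ȳ = 10 mm.
All pieces are centred on the horizontal axis through the centroid, so I = ΣĪ (holes subtracted) = 181 370 mm⁴.

I_xx ≈ 1.81 × 10⁵ mm⁴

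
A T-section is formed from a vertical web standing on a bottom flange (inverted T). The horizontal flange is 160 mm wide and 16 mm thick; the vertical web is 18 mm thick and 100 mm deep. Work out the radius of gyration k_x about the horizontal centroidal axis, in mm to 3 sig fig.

Break the section into simple shapes (no overlaps), measuring from the bottom-left corner of the bounding box.
Flange: 160 × 16, A = 2 560 mm², y = 8 mm, Ī = 54 613 mm⁴.
Web: 18 × 100, A = 1 800 mm², y = 66 mm, Ī = 1 500 000 mm⁴.
Centroid: ȳ = ΣA·y / ΣA = 31.945 mm.
Transfer each piece to the horizontal centroidal axis using Ī + A·d² with d = y − 31.945:
  flange: d = -23.945 mm → contributes +1 522 417 mm⁴
  web: d = 34.055 mm → contributes +3 587 543 mm⁴
Total I = 5 109 960 mm⁴.
Radius of gyration: k = √(I/A) = √(5 109 960 / 4 360) = 34.235 mm.

k_x ≈ 34.2 mm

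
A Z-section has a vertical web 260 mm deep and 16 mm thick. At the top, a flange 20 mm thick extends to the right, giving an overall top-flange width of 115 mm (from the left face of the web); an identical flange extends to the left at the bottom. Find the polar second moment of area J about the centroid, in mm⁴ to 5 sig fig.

J ≈ 9.7006 × 10⁷ mm⁴

Split into non-overlapping primitives; take the origin at the lower-left of the bounding box.
Web: 16 × 260, A = 4 160 mm², y = 130 mm, Ī = 23 434 667 mm⁴.
Top flange (beyond web): 99 × 20, A = 1 980 mm², y = 250 mm, Ī = 66 000 mm⁴.
Bottom flange (beyond web): 99 × 20, A = 1 980 mm², y = 10 mm, Ī = 66 000 mm⁴.
Centroid: ȳ = ΣA·y / ΣA = 130 mm.
Transfer each piece to the centroidal x-axis using Ī + A·d² with d = y − 130:
  web: d = 0 mm → contributes +23 434 667 mm⁴
  top flange (beyond web): d = 120 mm → contributes +28 578 000 mm⁴
  bottom flange (beyond web): d = -120 mm → contributes +28 578 000 mm⁴
Total I = 80 590 667 mm⁴.
For the y-axis: x̄ = 107 mm.
Repeating about the centroidal y-axis gives I_y = 16 415 827 mm⁴.
Polar second moment: J = I_x + I_y = 97 006 493 mm⁴.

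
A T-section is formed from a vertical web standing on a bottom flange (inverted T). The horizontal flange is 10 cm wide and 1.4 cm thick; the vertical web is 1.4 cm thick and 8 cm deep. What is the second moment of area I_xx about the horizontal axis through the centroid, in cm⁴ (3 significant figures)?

Decompose the section into non-overlapping parts with the origin at the bottom-left of its bounding rectangle.
Flange: 10 × 1.4, A = 14 cm², y = 0.7 cm, Ī = 2.2867 cm⁴.
Web: 1.4 × 8, A = 11.2 cm², y = 5.4 cm, Ī = 59.733 cm⁴.
Centroid: ȳ = ΣA·y / ΣA = 2.7889 cm.
Transfer each piece to the horizontal axis through the centroid using Ī + A·d² with d = y − 2.7889:
  flange: d = -2.0889 cm → contributes +63.375 cm⁴
  web: d = 2.6111 cm → contributes +136.09 cm⁴
Total I = 199.47 cm⁴.

I_xx ≈ 199 cm⁴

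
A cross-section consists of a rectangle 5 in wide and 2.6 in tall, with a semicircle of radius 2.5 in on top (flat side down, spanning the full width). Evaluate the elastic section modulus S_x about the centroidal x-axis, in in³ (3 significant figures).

Decompose the section into non-overlapping parts with the origin at the bottom-left of its bounding rectangle.
Rectangular body: 5 × 2.6, A = 13 in², y = 1.3 in, Ī = 7.3233 in⁴.
Semicircular cap: semicircle r = 2.5, A = 9.8175 in², y = 3.661 in, Ī = 4.2874 in⁴.
Centroid: ȳ = ΣA·y / ΣA = 2.3159 in.
Transfer each piece to the centroidal x-axis using Ī + A·d² with d = y − 2.3159:
  rectangular body: d = -1.0159 in → contributes +20.739 in⁴
  semicircular cap: d = 1.3452 in → contributes +22.052 in⁴
Total I = 42.791 in⁴.
Extreme fibre distance c = 2.7841 in; S = I/c = 15.37 in³.

S_x ≈ 15.4 in³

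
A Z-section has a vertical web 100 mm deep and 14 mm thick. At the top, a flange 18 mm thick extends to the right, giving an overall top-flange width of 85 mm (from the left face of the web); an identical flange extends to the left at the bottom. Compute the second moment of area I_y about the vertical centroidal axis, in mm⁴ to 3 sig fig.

I_y ≈ 5.71 × 10⁶ mm⁴

Treat the section as a set of non-overlapping primitives; coordinates are from the bounding-box lower-left.
Web: 14 × 100, A = 1 400 mm², x = 78 mm, Ī = 22 867 mm⁴.
Top flange (beyond web): 71 × 18, A = 1 278 mm², x = 120.5 mm, Ī = 536 867 mm⁴.
Bottom flange (beyond web): 71 × 18, A = 1 278 mm², x = 35.5 mm, Ī = 536 867 mm⁴.
Centroid: x̄ = ΣA·x / ΣA = 78 mm.
Transfer each piece to the vertical centroidal axis using Ī + A·d² with d = x − 78:
  web: d = 0 mm → contributes +22 867 mm⁴
  top flange (beyond web): d = 42.5 mm → contributes +2 845 254 mm⁴
  bottom flange (beyond web): d = -42.5 mm → contributes +2 845 254 mm⁴
Total I = 5 713 375 mm⁴.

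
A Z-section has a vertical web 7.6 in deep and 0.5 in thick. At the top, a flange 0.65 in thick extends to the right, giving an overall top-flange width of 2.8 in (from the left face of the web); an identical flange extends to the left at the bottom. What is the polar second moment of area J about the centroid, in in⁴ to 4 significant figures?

J ≈ 61.76 in⁴

Decompose the section into non-overlapping parts with the origin at the bottom-left of its bounding rectangle.
Web: 0.5 × 7.6, A = 3.8 in², y = 3.8 in, Ī = 18.2907 in⁴.
Top flange (beyond web): 2.3 × 0.65, A = 1.495 in², y = 7.275 in, Ī = 0.0526365 in⁴.
Bottom flange (beyond web): 2.3 × 0.65, A = 1.495 in², y = 0.325 in, Ī = 0.0526365 in⁴.
Centroid: ȳ = ΣA·y / ΣA = 3.8 in.
Transfer each piece to the centroidal x-axis using Ī + A·d² with d = y − 3.8:
  web: d = 0 in → contributes +18.2907 in⁴
  top flange (beyond web): d = 3.475 in → contributes +18.1057 in⁴
  bottom flange (beyond web): d = -3.475 in → contributes +18.1057 in⁴
Total I = 54.5021 in⁴.
For the y-axis: x̄ = 2.55 in.
Repeating about the centroidal y-axis gives I_y = 7.25766 in⁴.
Polar second moment: J = I_x + I_y = 61.7597 in⁴.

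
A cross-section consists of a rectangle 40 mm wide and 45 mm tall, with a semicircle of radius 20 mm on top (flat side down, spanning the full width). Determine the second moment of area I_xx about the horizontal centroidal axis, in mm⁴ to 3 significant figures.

Treat the section as a set of non-overlapping primitives; coordinates are from the bounding-box lower-left.
Rectangular body: 40 × 45, A = 1 800 mm², y = 22.5 mm, Ī = 303 750 mm⁴.
Semicircular cap: semicircle r = 20, A = 628.32 mm², y = 53.488 mm, Ī = 17 561 mm⁴.
Centroid: ȳ = ΣA·y / ΣA = 30.518 mm.
Transfer each piece to the horizontal centroidal axis using Ī + A·d² with d = y − 30.518:
  rectangular body: d = -8.0181 mm → contributes +419 472 mm⁴
  semicircular cap: d = 22.97 mm → contributes +349 080 mm⁴
Total I = 768 552 mm⁴.

I_xx ≈ 7.69 × 10⁵ mm⁴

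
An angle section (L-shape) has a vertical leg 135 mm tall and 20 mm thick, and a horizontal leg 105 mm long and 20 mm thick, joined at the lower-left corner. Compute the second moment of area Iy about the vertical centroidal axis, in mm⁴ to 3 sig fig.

Iy ≈ 3.99 × 10⁶ mm⁴

Break the section into simple shapes (no overlaps), measuring from the bottom-left corner of the bounding box.
Vertical leg: 20 × 135, A = 2 700 mm², x = 10 mm, Ī = 90 000 mm⁴.
Horizontal leg (remainder): 85 × 20, A = 1 700 mm², x = 62.5 mm, Ī = 1 023 542 mm⁴.
Centroid: x̄ = ΣA·x / ΣA = 30.284 mm.
Transfer each piece to the vertical centroidal axis using Ī + A·d² with d = x − 30.284:
  vertical leg: d = -20.284 mm → contributes +1 200 900 mm⁴
  horizontal leg (remainder): d = 32.216 mm → contributes +2 787 912 mm⁴
Total I = 3 988 812 mm⁴.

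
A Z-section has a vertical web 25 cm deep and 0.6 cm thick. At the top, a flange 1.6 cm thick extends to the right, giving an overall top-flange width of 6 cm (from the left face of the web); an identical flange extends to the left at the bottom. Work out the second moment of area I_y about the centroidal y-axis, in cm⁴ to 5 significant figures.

I_y ≈ 197.96 cm⁴

Split into non-overlapping primitives; take the origin at the lower-left of the bounding box.
Web: 0.6 × 25, A = 15 cm², x = 5.7 cm, Ī = 0.45 cm⁴.
Top flange (beyond web): 5.4 × 1.6, A = 8.64 cm², x = 8.7 cm, Ī = 20.9952 cm⁴.
Bottom flange (beyond web): 5.4 × 1.6, A = 8.64 cm², x = 2.7 cm, Ī = 20.9952 cm⁴.
Centroid: x̄ = ΣA·x / ΣA = 5.7 cm.
Transfer each piece to the centroidal y-axis using Ī + A·d² with d = x − 5.7:
  web: d = 0 cm → contributes +0.45 cm⁴
  top flange (beyond web): d = 3 cm → contributes +98.7552 cm⁴
  bottom flange (beyond web): d = -3 cm → contributes +98.7552 cm⁴
Total I = 197.9604 cm⁴.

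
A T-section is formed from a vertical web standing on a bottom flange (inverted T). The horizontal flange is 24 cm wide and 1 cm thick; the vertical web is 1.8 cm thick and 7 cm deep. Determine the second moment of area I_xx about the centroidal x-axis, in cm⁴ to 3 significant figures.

Break the section into simple shapes (no overlaps), measuring from the bottom-left corner of the bounding box.
Flange: 24 × 1, A = 24 cm², y = 0.5 cm, Ī = 2 cm⁴.
Web: 1.8 × 7, A = 12.6 cm², y = 4.5 cm, Ī = 51.45 cm⁴.
Centroid: ȳ = ΣA·y / ΣA = 1.877 cm.
Transfer each piece to the centroidal x-axis using Ī + A·d² with d = y − 1.877:
  flange: d = -1.377 cm → contributes +47.51 cm⁴
  web: d = 2.623 cm → contributes +138.14 cm⁴
Total I = 185.65 cm⁴.

I_xx ≈ 186 cm⁴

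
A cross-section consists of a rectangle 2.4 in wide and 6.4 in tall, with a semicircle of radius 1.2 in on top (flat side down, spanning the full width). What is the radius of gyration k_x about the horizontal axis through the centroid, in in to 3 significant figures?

k_x ≈ 2.13 in

Decompose the section into non-overlapping parts with the origin at the bottom-left of its bounding rectangle.
Rectangular body: 2.4 × 6.4, A = 15.36 in², y = 3.2 in, Ī = 52.429 in⁴.
Semicircular cap: semicircle r = 1.2, A = 2.2619 in², y = 6.9093 in, Ī = 0.22759 in⁴.
Centroid: ȳ = ΣA·y / ΣA = 3.6761 in.
Transfer each piece to the horizontal axis through the centroid using Ī + A·d² with d = y − 3.6761:
  rectangular body: d = -0.47612 in → contributes +55.911 in⁴
  semicircular cap: d = 3.2332 in → contributes +23.873 in⁴
Total I = 79.783 in⁴.
Radius of gyration: k = √(I/A) = √(79.783 / 17.622) = 2.1278 in.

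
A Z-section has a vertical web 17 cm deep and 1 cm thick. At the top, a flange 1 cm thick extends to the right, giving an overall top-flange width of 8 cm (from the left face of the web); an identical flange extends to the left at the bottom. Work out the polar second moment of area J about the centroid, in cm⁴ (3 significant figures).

Decompose the section into non-overlapping parts with the origin at the bottom-left of its bounding rectangle.
Web: 1 × 17, A = 17 cm², y = 8.5 cm, Ī = 409.42 cm⁴.
Top flange (beyond web): 7 × 1, A = 7 cm², y = 16.5 cm, Ī = 0.58333 cm⁴.
Bottom flange (beyond web): 7 × 1, A = 7 cm², y = 0.5 cm, Ī = 0.58333 cm⁴.
Centroid: ȳ = ΣA·y / ΣA = 8.5 cm.
Transfer each piece to the centroidal x-axis using Ī + A·d² with d = y − 8.5:
  web: d = 0 cm → contributes +409.42 cm⁴
  top flange (beyond web): d = 8 cm → contributes +448.58 cm⁴
  bottom flange (beyond web): d = -8 cm → contributes +448.58 cm⁴
Total I = 1306.6 cm⁴.
For the y-axis: x̄ = 7.5 cm.
Repeating about the centroidal y-axis gives I_y = 282.58 cm⁴.
Polar second moment: J = I_x + I_y = 1589.2 cm⁴.

J ≈ 1590 cm⁴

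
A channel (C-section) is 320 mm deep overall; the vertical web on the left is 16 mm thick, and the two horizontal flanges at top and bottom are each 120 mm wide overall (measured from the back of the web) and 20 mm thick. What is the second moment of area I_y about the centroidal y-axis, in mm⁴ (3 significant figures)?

I_y ≈ 1.21 × 10⁷ mm⁴

Decompose the section into non-overlapping parts with the origin at the bottom-left of its bounding rectangle.
Web: 16 × 320, A = 5 120 mm², x = 8 mm, Ī = 109 227 mm⁴.
Top flange (beyond web): 104 × 20, A = 2 080 mm², x = 68 mm, Ī = 1 874 773 mm⁴.
Bottom flange (beyond web): 104 × 20, A = 2 080 mm², x = 68 mm, Ī = 1 874 773 mm⁴.
Centroid: x̄ = ΣA·x / ΣA = 34.897 mm.
Transfer each piece to the centroidal y-axis using Ī + A·d² with d = x − 34.897:
  web: d = -26.897 mm → contributes +3 813 160 mm⁴
  top flange (beyond web): d = 33.103 mm → contributes +4 154 117 mm⁴
  bottom flange (beyond web): d = 33.103 mm → contributes +4 154 117 mm⁴
Total I = 12 121 394 mm⁴.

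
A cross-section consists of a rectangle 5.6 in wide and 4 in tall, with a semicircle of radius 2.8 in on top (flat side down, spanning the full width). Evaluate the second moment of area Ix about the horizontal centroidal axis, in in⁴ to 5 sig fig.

Treat the section as a set of non-overlapping primitives; coordinates are from the bounding-box lower-left.
Rectangular body: 5.6 × 4, A = 22.4 in², y = 2 in, Ī = 29.86667 in⁴.
Semicircular cap: semicircle r = 2.8, A = 12.31504 in², y = 5.188357 in, Ī = 6.746277 in⁴.
Centroid: ȳ = ΣA·y / ΣA = 3.131059 in.
Transfer each piece to the horizontal centroidal axis using Ī + A·d² with d = y − 3.131059:
  rectangular body: d = -1.131059 in → contributes +58.52285 in⁴
  semicircular cap: d = 2.057298 in → contributes +58.8694 in⁴
Total I = 117.3922 in⁴.

Ix ≈ 117.39 in⁴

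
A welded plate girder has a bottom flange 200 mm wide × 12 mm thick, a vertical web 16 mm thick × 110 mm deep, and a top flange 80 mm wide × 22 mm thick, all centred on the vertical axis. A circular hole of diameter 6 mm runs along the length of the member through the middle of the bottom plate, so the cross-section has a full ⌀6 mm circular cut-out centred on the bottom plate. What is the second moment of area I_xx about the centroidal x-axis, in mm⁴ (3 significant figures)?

Split into non-overlapping primitives; take the origin at the lower-left of the bounding box.
Bottom plate: 200 × 12, A = 2 400 mm², y = 6 mm, Ī = 28 800 mm⁴.
Web plate: 16 × 110, A = 1 760 mm², y = 67 mm, Ī = 1 774 667 mm⁴.
Top plate: 80 × 22, A = 1 760 mm², y = 133 mm, Ī = 70 987 mm⁴.
Hole (subtracted): ⌀6, A = 28.274 mm², y = 6 mm, Ī = 63.617 mm⁴.
Centroid: ȳ = ΣA·y / ΣA = 62.16 mm.
Transfer each piece to the centroidal x-axis using Ī + A·d² with d = y − 62.16:
  bottom plate: d = -56.16 mm → contributes +7 598 301 mm⁴
  web plate: d = 4.8399 mm → contributes +1 815 894 mm⁴
  top plate: d = 70.84 mm → contributes +8 903 175 mm⁴
  hole: d = -56.16 mm → contributes −89 240 mm⁴
Total I = 18 228 130 mm⁴.

I_xx ≈ 1.82 × 10⁷ mm⁴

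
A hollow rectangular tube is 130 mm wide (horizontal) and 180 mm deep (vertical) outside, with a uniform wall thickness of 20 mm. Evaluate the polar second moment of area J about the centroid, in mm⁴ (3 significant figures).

J ≈ 6.71 × 10⁷ mm⁴

Break the section into simple shapes (no overlaps), measuring from the bottom-left corner of the bounding box.
Outer rectangle: 130 × 180, A = 23 400 mm², y = 90 mm, Ī = 63 180 000 mm⁴.
Inner void (subtracted): 90 × 140, A = 12 600 mm², y = 90 mm, Ī = 20 580 000 mm⁴.
By symmetry the centroid is at mid-height, ȳ = 90 mm.
All pieces are centred on the centroidal x-axis, so I = ΣĪ (holes subtracted) = 42 600 000 mm⁴.
Repeating about the centroidal y-axis gives I_y = 24 450 000 mm⁴.
Polar second moment: J = I_x + I_y = 67 050 000 mm⁴.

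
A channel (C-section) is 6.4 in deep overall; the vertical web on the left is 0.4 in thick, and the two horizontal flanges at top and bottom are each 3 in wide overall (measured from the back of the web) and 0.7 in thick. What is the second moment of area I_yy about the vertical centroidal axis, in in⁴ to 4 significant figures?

I_yy ≈ 5.466 in⁴

Decompose the section into non-overlapping parts with the origin at the bottom-left of its bounding rectangle.
Web: 0.4 × 6.4, A = 2.56 in², x = 0.2 in, Ī = 0.0341333 in⁴.
Top flange (beyond web): 2.6 × 0.7, A = 1.82 in², x = 1.7 in, Ī = 1.02527 in⁴.
Bottom flange (beyond web): 2.6 × 0.7, A = 1.82 in², x = 1.7 in, Ī = 1.02527 in⁴.
Centroid: x̄ = ΣA·x / ΣA = 1.08065 in.
Transfer each piece to the vertical centroidal axis using Ī + A·d² with d = x − 1.08065:
  web: d = -0.880645 in → contributes +2.01951 in⁴
  top flange (beyond web): d = 0.619355 in → contributes +1.72342 in⁴
  bottom flange (beyond web): d = 0.619355 in → contributes +1.72342 in⁴
Total I = 5.46634 in⁴.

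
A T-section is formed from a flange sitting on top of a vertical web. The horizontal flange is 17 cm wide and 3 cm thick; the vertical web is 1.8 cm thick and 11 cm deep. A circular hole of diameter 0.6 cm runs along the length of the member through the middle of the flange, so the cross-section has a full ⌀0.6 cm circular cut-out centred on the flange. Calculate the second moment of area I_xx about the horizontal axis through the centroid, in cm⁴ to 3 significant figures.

Decompose the section into non-overlapping parts with the origin at the bottom-left of its bounding rectangle.
Flange: 17 × 3, A = 51 cm², y = 12.5 cm, Ī = 38.25 cm⁴.
Web: 1.8 × 11, A = 19.8 cm², y = 5.5 cm, Ī = 199.65 cm⁴.
Hole (subtracted): ⌀0.6, A = 0.28274 cm², y = 12.5 cm, Ī = 0.0063617 cm⁴.
Centroid: ȳ = ΣA·y / ΣA = 10.535 cm.
Transfer each piece to the horizontal axis through the centroid using Ī + A·d² with d = y − 10.535:
  flange: d = 1.9655 cm → contributes +235.27 cm⁴
  web: d = -5.0345 cm → contributes +701.51 cm⁴
  hole: d = 1.9655 cm → contributes −1.0986 cm⁴
Total I = 935.68 cm⁴.

I_xx ≈ 936 cm⁴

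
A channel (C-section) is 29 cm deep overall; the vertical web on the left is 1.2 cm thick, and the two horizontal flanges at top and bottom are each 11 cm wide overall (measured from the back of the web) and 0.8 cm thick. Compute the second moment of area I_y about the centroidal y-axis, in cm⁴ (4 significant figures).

Decompose the section into non-overlapping parts with the origin at the bottom-left of its bounding rectangle.
Web: 1.2 × 29, A = 34.8 cm², x = 0.6 cm, Ī = 4.176 cm⁴.
Top flange (beyond web): 9.8 × 0.8, A = 7.84 cm², x = 6.1 cm, Ī = 62.7461 cm⁴.
Bottom flange (beyond web): 9.8 × 0.8, A = 7.84 cm², x = 6.1 cm, Ī = 62.7461 cm⁴.
Centroid: x̄ = ΣA·x / ΣA = 2.3084 cm.
Transfer each piece to the centroidal y-axis using Ī + A·d² with d = x − 2.3084:
  web: d = -1.7084 cm → contributes +105.744 cm⁴
  top flange (beyond web): d = 3.7916 cm → contributes +175.456 cm⁴
  bottom flange (beyond web): d = 3.7916 cm → contributes +175.456 cm⁴
Total I = 456.656 cm⁴.

I_y ≈ 456.7 cm⁴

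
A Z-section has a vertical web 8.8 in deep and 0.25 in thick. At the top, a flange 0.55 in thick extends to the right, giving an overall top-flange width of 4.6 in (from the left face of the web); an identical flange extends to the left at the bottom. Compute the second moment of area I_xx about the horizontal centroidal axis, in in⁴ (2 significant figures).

Split into non-overlapping primitives; take the origin at the lower-left of the bounding box.
Web: 0.25 × 8.8, A = 2.2 in², y = 4.4 in, Ī = 14.2 in⁴.
Top flange (beyond web): 4.35 × 0.55, A = 2.393 in², y = 8.525 in, Ī = 0.06031 in⁴.
Bottom flange (beyond web): 4.35 × 0.55, A = 2.393 in², y = 0.275 in, Ī = 0.06031 in⁴.
Centroid: ȳ = ΣA·y / ΣA = 4.4 in.
Transfer each piece to the horizontal centroidal axis using Ī + A·d² with d = y − 4.4:
  web: d = 0 in → contributes +14.2 in⁴
  top flange (beyond web): d = 4.125 in → contributes +40.77 in⁴
  bottom flange (beyond web): d = -4.125 in → contributes +40.77 in⁴
Total I = 95.74 in⁴.

I_xx ≈ 96 in⁴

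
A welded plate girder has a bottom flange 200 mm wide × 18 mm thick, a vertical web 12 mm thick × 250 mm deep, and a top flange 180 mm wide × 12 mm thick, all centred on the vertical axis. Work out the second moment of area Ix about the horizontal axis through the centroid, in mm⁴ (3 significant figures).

Ix ≈ 1.13 × 10⁸ mm⁴

Break the section into simple shapes (no overlaps), measuring from the bottom-left corner of the bounding box.
Bottom plate: 200 × 18, A = 3 600 mm², y = 9 mm, Ī = 97 200 mm⁴.
Web plate: 12 × 250, A = 3 000 mm², y = 143 mm, Ī = 15 625 000 mm⁴.
Top plate: 180 × 12, A = 2 160 mm², y = 274 mm, Ī = 25 920 mm⁴.
Centroid: ȳ = ΣA·y / ΣA = 120.23 mm.
Transfer each piece to the horizontal axis through the centroid using Ī + A·d² with d = y − 120.23:
  bottom plate: d = -111.23 mm → contributes +44 639 110 mm⁴
  web plate: d = 22.767 mm → contributes +17 180 026 mm⁴
  top plate: d = 153.77 mm → contributes +51 097 669 mm⁴
Total I = 112 916 805 mm⁴.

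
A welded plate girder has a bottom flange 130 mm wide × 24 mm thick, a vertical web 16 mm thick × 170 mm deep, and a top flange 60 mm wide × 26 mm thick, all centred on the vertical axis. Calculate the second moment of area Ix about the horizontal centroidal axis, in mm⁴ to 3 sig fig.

Decompose the section into non-overlapping parts with the origin at the bottom-left of its bounding rectangle.
Bottom plate: 130 × 24, A = 3 120 mm², y = 12 mm, Ī = 149 760 mm⁴.
Web plate: 16 × 170, A = 2 720 mm², y = 109 mm, Ī = 6 550 667 mm⁴.
Top plate: 60 × 26, A = 1 560 mm², y = 207 mm, Ī = 87 880 mm⁴.
Centroid: ȳ = ΣA·y / ΣA = 88.762 mm.
Transfer each piece to the horizontal centroidal axis using Ī + A·d² with d = y − 88.762:
  bottom plate: d = -76.762 mm → contributes +18 534 140 mm⁴
  web plate: d = 20.238 mm → contributes +7 664 697 mm⁴
  top plate: d = 118.24 mm → contributes +21 896 971 mm⁴
Total I = 48 095 808 mm⁴.

Ix ≈ 4.81 × 10⁷ mm⁴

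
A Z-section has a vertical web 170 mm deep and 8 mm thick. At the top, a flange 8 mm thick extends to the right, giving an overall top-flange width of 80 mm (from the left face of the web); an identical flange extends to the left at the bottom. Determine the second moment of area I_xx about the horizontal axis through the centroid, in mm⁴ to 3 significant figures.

Decompose the section into non-overlapping parts with the origin at the bottom-left of its bounding rectangle.
Web: 8 × 170, A = 1 360 mm², y = 85 mm, Ī = 3 275 333 mm⁴.
Top flange (beyond web): 72 × 8, A = 576 mm², y = 166 mm, Ī = 3 072 mm⁴.
Bottom flange (beyond web): 72 × 8, A = 576 mm², y = 4 mm, Ī = 3 072 mm⁴.
Centroid: ȳ = ΣA·y / ΣA = 85 mm.
Transfer each piece to the horizontal axis through the centroid using Ī + A·d² with d = y − 85:
  web: d = 0 mm → contributes +3 275 333 mm⁴
  top flange (beyond web): d = 81 mm → contributes +3 782 208 mm⁴
  bottom flange (beyond web): d = -81 mm → contributes +3 782 208 mm⁴
Total I = 10 839 749 mm⁴.

I_xx ≈ 1.08 × 10⁷ mm⁴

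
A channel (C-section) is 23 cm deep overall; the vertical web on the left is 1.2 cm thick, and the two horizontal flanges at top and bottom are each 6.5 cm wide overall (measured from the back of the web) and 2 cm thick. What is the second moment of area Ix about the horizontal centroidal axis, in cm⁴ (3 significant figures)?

Ix ≈ 3560 cm⁴

Decompose the section into non-overlapping parts with the origin at the bottom-left of its bounding rectangle.
Web: 1.2 × 23, A = 27.6 cm², y = 11.5 cm, Ī = 1216.7 cm⁴.
Top flange (beyond web): 5.3 × 2, A = 10.6 cm², y = 22 cm, Ī = 3.5333 cm⁴.
Bottom flange (beyond web): 5.3 × 2, A = 10.6 cm², y = 1 cm, Ī = 3.5333 cm⁴.
By symmetry the centroid is at mid-height, ȳ = 11.5 cm.
Transfer each piece to the horizontal centroidal axis using Ī + A·d² with d = y − 11.5:
  web: d = 0 cm → contributes +1216.7 cm⁴
  top flange (beyond web): d = 10.5 cm → contributes +1172.2 cm⁴
  bottom flange (beyond web): d = -10.5 cm → contributes +1172.2 cm⁴
Total I = 3561.1 cm⁴.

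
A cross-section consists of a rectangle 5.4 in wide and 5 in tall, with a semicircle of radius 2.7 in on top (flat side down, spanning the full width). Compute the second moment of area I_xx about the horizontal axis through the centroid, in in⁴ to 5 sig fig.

Treat the section as a set of non-overlapping primitives; coordinates are from the bounding-box lower-left.
Rectangular body: 5.4 × 5, A = 27 in², y = 2.5 in, Ī = 56.25 in⁴.
Semicircular cap: semicircle r = 2.7, A = 11.45111 in², y = 6.145916 in, Ī = 5.832935 in⁴.
Centroid: ȳ = ΣA·y / ΣA = 3.585788 in.
Transfer each piece to the horizontal axis through the centroid using Ī + A·d² with d = y − 3.585788:
  rectangular body: d = -1.085788 in → contributes +88.08128 in⁴
  semicircular cap: d = 2.560127 in → contributes +80.88636 in⁴
Total I = 168.9676 in⁴.

I_xx ≈ 168.97 in⁴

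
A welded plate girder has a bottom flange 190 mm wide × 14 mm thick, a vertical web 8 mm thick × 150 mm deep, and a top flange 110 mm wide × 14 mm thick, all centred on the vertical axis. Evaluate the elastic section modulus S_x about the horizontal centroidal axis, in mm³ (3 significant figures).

S_x ≈ 2.74 × 10⁵ mm³

Split into non-overlapping primitives; take the origin at the lower-left of the bounding box.
Bottom plate: 190 × 14, A = 2 660 mm², y = 7 mm, Ī = 43 447 mm⁴.
Web plate: 8 × 150, A = 1 200 mm², y = 89 mm, Ī = 2 250 000 mm⁴.
Top plate: 110 × 14, A = 1 540 mm², y = 171 mm, Ī = 25 153 mm⁴.
Centroid: ȳ = ΣA·y / ΣA = 71.993 mm.
Transfer each piece to the horizontal centroidal axis using Ī + A·d² with d = y − 71.993:
  bottom plate: d = -64.993 mm → contributes +11 279 385 mm⁴
  web plate: d = 17.007 mm → contributes +2 597 102 mm⁴
  top plate: d = 99.007 mm → contributes +15 120 952 mm⁴
Total I = 28 997 440 mm⁴.
Extreme fibre distance c = 106.01 mm; S = I/c = 273 542 mm³.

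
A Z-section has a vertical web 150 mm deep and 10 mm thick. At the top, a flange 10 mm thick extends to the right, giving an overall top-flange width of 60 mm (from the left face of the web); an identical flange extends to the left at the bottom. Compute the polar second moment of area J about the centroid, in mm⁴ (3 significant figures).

Break the section into simple shapes (no overlaps), measuring from the bottom-left corner of the bounding box.
Web: 10 × 150, A = 1 500 mm², y = 75 mm, Ī = 2 812 500 mm⁴.
Top flange (beyond web): 50 × 10, A = 500 mm², y = 145 mm, Ī = 4166.7 mm⁴.
Bottom flange (beyond web): 50 × 10, A = 500 mm², y = 5 mm, Ī = 4166.7 mm⁴.
Centroid: ȳ = ΣA·y / ΣA = 75 mm.
Transfer each piece to the centroidal x-axis using Ī + A·d² with d = y − 75:
  web: d = 0 mm → contributes +2 812 500 mm⁴
  top flange (beyond web): d = 70 mm → contributes +2 454 167 mm⁴
  bottom flange (beyond web): d = -70 mm → contributes +2 454 167 mm⁴
Total I = 7 720 833 mm⁴.
For the y-axis: x̄ = 55 mm.
Repeating about the centroidal y-axis gives I_y = 1 120 833 mm⁴.
Polar second moment: J = I_x + I_y = 8 841 667 mm⁴.

J ≈ 8.84 × 10⁶ mm⁴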